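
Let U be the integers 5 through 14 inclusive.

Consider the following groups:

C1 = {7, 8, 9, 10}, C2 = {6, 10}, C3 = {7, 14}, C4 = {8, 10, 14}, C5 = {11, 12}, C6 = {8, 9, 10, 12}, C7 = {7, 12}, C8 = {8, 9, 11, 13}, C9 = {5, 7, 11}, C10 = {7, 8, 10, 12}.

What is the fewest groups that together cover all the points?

5

C2 and C4 and C8 and C9 and C10 together: C2 ∪ C4 ∪ C8 ∪ C9 ∪ C10 = {5, 6, 7, 8, 9, 10, 11, 12, 13, 14} — every point is covered.
No 4 of the 10 groups cover everything (all 210 combinations miss at least one point), so 5 is optimal.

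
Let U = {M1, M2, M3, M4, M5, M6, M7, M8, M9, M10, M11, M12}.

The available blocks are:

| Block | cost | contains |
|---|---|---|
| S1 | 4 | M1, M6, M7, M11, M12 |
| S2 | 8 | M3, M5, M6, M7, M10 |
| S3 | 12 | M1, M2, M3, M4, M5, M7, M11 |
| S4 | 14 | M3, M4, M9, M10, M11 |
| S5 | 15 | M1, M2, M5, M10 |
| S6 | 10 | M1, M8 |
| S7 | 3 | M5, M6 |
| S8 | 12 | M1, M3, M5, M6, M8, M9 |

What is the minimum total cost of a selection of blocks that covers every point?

36

S1, S2, S3, S8 together cover every point (S1 ∪ S2 ∪ S3 ∪ S8 = {M1, M2, M3, M4, M5, M6, M7, M8, M9, M10, M11, M12}); total cost 4 + 8 + 12 + 12 = 36.
No covering selection has total cost below 36.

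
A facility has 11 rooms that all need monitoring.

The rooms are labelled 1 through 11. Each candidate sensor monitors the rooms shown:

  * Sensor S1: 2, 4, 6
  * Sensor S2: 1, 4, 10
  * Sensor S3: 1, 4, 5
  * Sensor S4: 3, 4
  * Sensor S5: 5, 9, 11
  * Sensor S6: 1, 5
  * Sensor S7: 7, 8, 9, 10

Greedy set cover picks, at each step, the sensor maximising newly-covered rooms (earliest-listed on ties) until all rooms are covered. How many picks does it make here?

5

Greedy: pick S7 (covers 4 new) → pick S1 (covers 3 new) → pick S3 (covers 2 new) → pick S4 (covers 1 new) → pick S5 (covers 1 new). Total picks: 5.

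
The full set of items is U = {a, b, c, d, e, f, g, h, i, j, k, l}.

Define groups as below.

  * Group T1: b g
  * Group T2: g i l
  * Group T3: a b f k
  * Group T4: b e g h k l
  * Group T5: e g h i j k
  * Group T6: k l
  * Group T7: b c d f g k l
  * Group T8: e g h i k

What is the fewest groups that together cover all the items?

3

T3, T5, and T7 cover everything between them: the union {a, b, c, d, e, f, g, h, i, j, k, l} is all of U.
Only T3 contains a, so T3 is forced; the remaining 8 items need at least 2 more groups (each remaining group adds at most 5) — so at least 3 groups are needed, and 3 is optimal.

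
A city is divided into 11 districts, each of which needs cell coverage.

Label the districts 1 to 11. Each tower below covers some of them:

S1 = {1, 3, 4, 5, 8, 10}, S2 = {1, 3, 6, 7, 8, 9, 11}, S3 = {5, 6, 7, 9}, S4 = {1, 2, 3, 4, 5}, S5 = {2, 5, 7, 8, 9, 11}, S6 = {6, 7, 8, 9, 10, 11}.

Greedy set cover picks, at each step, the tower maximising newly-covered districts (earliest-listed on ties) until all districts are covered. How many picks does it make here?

3

Greedy: pick S2 (covers 7 new) → pick S1 (covers 3 new) → pick S4 (covers 1 new). Total picks: 3.
(The true minimum cover uses only 2 towers, so greedy is not optimal here.)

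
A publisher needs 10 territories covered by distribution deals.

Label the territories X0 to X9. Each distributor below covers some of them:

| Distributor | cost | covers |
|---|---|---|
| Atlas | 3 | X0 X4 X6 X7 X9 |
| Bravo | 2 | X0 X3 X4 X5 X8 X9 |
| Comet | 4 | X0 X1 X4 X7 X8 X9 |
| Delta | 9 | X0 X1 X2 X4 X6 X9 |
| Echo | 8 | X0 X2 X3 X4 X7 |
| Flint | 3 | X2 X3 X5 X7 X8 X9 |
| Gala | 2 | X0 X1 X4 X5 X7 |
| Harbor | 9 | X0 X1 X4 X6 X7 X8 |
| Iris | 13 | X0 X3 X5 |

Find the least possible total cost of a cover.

Atlas, Flint, Gala together cover every territory (Atlas ∪ Flint ∪ Gala = {X0, X1, X2, X3, X4, X5, X6, X7, X8, X9}); total cost 3 + 3 + 2 = 8.
The greedy pick Bravo, Gala, Atlas, Flint costs 10; no covering selection beats 8.

8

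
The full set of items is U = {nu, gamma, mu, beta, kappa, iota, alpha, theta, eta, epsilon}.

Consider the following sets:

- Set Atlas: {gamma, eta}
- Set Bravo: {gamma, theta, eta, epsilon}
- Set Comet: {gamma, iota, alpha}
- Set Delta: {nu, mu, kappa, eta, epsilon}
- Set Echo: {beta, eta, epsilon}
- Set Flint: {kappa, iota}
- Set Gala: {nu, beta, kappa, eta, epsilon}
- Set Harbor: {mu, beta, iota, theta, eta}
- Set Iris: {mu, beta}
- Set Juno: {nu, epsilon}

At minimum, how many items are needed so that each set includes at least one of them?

The 4 items {gamma, mu, kappa, epsilon} hit every set.
The sets Atlas, Flint, Iris, Juno are pairwise disjoint, so any hitting set needs a separate item for each — at least 4. Hence 4 is optimal.

4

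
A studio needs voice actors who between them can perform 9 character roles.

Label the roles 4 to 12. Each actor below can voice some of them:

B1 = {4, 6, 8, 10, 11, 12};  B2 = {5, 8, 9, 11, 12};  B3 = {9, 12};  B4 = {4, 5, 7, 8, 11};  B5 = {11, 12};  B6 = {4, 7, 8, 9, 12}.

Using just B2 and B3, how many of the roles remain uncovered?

4

Union of B2, B3 = {5, 8, 9, 11, 12}.
Not covered: 4, 6, 7, 10 — 4 roles.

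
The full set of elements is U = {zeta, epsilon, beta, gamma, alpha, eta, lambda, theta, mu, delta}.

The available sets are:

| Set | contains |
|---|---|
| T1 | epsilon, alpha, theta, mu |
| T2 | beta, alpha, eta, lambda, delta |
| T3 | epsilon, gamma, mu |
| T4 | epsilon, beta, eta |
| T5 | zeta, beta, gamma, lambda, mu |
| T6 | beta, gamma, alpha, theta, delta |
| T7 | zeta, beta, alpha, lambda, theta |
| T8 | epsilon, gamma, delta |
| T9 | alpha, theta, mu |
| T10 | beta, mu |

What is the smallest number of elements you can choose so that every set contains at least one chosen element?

3

H = {epsilon, beta, alpha} meets every set (each contains at least one member of H), and |H| = 3.
No choice of 2 elements meets every set, so 3 is the minimum.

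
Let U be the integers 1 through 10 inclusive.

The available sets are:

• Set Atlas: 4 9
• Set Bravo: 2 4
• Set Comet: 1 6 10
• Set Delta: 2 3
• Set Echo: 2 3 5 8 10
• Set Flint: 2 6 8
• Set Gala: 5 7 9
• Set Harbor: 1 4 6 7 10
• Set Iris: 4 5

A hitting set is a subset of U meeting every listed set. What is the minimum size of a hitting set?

Take H = {2, 5, 6, 9}. Each listed set contains at least one of these, so H is a hitting set of size 4.
No choice of 3 points meets every set, so 4 is the minimum.

4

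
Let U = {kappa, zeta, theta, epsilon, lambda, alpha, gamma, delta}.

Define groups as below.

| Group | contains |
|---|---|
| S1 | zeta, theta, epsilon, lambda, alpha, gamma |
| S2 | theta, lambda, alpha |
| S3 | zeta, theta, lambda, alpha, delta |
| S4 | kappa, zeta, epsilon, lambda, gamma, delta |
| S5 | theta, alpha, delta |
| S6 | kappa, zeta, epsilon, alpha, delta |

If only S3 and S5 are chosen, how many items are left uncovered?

Union of S3, S5 = {zeta, theta, lambda, alpha, delta}.
Not covered: kappa, epsilon, gamma — 3 items.

3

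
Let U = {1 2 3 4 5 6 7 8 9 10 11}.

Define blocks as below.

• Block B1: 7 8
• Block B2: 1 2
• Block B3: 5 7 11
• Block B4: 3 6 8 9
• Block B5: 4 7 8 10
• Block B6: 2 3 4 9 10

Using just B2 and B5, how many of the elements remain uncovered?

5

Union of B2, B5 = {1, 2, 4, 7, 8, 10}.
Not covered: 3, 5, 6, 9, 11 — 5 elements.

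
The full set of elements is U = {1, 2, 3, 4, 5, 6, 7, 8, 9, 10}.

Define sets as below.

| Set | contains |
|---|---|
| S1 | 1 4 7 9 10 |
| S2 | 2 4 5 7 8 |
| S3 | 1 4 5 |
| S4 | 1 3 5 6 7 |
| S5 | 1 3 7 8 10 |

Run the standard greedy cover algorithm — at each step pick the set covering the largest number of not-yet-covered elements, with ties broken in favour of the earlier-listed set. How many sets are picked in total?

3

Greedy: pick S1 (covers 5 new) → pick S2 (covers 3 new) → pick S4 (covers 2 new). Total picks: 3.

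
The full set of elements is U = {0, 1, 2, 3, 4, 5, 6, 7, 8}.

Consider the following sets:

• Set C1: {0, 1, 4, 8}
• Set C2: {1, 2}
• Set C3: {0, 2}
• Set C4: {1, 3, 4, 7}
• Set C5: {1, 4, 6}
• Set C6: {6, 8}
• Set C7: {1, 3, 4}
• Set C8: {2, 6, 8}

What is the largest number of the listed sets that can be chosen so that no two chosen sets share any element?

C3, C6, C7 are pairwise disjoint (C3={0,2}; C6={6,8}; C7={1,3,4}).
Every remaining set overlaps one of these, and no 4 of the listed sets are pairwise disjoint, so 3 is the maximum.

3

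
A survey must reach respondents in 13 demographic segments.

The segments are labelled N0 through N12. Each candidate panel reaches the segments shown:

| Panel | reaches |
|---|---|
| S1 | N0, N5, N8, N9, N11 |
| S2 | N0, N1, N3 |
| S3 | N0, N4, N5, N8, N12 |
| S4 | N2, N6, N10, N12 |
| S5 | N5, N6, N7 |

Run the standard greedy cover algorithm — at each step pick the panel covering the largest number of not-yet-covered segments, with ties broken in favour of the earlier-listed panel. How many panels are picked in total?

5

Greedy: pick S1 (covers 5 new) → pick S4 (covers 4 new) → pick S2 (covers 2 new) → pick S3 (covers 1 new) → pick S5 (covers 1 new). Total picks: 5.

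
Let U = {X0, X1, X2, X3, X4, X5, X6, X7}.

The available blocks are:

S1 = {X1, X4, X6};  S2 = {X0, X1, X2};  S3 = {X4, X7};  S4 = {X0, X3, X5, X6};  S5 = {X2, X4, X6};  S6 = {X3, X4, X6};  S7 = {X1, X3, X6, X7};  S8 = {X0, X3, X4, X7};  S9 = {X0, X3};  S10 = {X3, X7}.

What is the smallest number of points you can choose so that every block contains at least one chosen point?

3

The 3 points {X0, X4, X7} hit every block.
No choice of 2 points meets every block, so 3 is the minimum.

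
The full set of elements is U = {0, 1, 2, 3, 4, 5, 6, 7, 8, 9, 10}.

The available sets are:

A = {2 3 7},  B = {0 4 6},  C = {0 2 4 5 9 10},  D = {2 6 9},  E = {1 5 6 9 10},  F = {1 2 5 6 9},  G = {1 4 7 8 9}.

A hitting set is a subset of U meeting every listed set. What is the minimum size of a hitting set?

Take H = {0, 6, 7}. Each listed set contains at least one of these, so H is a hitting set of size 3.
No choice of 2 elements meets every set, so 3 is the minimum.

3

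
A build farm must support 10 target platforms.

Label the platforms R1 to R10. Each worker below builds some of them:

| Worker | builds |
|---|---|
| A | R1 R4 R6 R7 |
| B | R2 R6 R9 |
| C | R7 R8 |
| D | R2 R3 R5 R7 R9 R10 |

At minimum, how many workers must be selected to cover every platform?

Take {A, C, D}. Their union is {R1, R2, R3, R4, R5, R6, R7, R8, R9, R10}, which is all 10 platforms.
Only A contains R1, so A is forced; the remaining 6 platforms need at least 2 more workers (each remaining worker adds at most 5) — so at least 3 workers are needed, and 3 is optimal.

3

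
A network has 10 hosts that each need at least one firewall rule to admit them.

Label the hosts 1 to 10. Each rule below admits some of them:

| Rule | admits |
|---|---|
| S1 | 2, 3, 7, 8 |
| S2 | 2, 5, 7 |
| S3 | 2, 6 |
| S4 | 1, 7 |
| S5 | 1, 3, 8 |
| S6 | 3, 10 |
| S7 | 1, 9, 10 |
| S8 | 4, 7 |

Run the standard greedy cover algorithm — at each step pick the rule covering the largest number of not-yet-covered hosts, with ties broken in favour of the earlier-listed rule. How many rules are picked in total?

Greedy: pick S1 (covers 4 new) → pick S7 (covers 3 new) → pick S2 (covers 1 new) → pick S3 (covers 1 new) → pick S8 (covers 1 new). Total picks: 5.

5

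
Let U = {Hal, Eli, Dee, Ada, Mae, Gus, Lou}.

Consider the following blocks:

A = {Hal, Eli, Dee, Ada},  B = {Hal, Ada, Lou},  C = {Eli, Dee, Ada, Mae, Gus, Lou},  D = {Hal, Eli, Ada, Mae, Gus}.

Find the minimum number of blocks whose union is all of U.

Take {B, C}. Their union is {Hal, Eli, Dee, Ada, Mae, Gus, Lou}, which is all 7 items.
No single block has all 7 items (the largest, C, has 6), so 2 is optimal.

2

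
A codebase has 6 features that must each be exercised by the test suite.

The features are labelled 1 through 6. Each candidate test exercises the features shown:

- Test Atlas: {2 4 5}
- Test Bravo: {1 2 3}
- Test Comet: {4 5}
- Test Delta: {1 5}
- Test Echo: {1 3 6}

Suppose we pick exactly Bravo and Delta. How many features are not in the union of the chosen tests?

2

Union of Bravo, Delta = {1, 2, 3, 5}.
Not covered: 4, 6 — 2 features.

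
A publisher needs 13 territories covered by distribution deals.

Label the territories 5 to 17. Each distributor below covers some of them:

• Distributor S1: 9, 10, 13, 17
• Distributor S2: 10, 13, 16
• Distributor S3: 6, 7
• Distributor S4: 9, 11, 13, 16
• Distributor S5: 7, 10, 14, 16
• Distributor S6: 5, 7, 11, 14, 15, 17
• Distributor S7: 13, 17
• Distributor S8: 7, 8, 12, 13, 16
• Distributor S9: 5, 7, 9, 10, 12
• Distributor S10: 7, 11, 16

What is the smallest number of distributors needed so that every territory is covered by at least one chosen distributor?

4

S3 and S6 and S8 and S9 together: S3 ∪ S6 ∪ S8 ∪ S9 = {5, 6, 7, 8, 9, 10, 11, 12, 13, 14, 15, 16, 17} — every territory is covered.
Only S3 contains 6, so S3 is forced; the remaining 11 territories need at least 3 more distributors (each remaining distributor adds at most 5) — so at least 4 distributors are needed, and 4 is optimal.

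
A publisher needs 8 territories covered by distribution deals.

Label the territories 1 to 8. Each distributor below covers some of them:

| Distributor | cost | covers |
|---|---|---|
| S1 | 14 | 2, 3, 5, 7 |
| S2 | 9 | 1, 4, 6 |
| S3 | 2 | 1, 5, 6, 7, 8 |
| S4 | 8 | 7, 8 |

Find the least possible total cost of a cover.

S1, S2, S3 together cover every territory (S1 ∪ S2 ∪ S3 = {1, 2, 3, 4, 5, 6, 7, 8}); total cost 14 + 9 + 2 = 25.
No covering selection has total cost below 25.

25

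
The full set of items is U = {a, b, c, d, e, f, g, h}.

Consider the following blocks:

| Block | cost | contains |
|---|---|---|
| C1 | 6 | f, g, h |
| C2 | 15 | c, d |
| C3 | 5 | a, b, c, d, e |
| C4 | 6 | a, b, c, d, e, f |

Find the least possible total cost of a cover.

C1, C3 together cover every item (C1 ∪ C3 = {a, b, c, d, e, f, g, h}); total cost 6 + 5 = 11.
No covering selection has total cost below 11.

11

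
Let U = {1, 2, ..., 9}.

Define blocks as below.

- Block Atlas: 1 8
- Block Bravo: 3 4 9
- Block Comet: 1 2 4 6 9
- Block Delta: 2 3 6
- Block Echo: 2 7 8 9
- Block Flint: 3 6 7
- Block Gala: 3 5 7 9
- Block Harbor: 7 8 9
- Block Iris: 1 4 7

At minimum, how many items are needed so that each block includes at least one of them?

Take H = {1, 3, 8}. Each listed block contains at least one of these, so H is a hitting set of size 3.
No choice of 2 items meets every block, so 3 is the minimum.

3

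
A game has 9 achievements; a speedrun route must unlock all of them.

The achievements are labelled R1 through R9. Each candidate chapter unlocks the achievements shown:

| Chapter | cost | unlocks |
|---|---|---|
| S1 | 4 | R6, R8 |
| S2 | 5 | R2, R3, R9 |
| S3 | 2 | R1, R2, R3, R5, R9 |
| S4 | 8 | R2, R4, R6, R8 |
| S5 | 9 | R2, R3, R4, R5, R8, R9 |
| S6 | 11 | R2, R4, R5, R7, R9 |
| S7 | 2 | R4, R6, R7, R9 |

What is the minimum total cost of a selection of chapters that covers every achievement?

S1, S3, S7 together cover every achievement (S1 ∪ S3 ∪ S7 = {R1, R2, R3, R4, R5, R6, R7, R8, R9}); total cost 4 + 2 + 2 = 8.
No covering selection has total cost below 8.

8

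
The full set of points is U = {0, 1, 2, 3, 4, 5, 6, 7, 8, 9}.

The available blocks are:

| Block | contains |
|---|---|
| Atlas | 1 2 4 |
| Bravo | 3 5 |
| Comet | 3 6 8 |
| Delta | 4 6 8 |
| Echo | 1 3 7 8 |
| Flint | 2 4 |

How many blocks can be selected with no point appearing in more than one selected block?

Atlas, Comet are pairwise disjoint (Atlas={1,2,4}; Comet={3,6,8}).
Every remaining block overlaps one of these, and no 3 of the listed blocks are pairwise disjoint, so 2 is the maximum.

2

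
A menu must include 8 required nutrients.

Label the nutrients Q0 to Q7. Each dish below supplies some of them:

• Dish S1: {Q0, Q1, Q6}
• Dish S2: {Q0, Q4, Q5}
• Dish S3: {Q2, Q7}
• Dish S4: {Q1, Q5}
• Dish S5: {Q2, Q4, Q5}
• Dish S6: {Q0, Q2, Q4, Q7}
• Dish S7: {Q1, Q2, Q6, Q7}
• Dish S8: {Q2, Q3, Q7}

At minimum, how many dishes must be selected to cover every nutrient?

S2 and S7 and S8 together: S2 ∪ S7 ∪ S8 = {Q0, Q1, Q2, Q3, Q4, Q5, Q6, Q7} — every nutrient is covered.
Only S8 contains Q3, so S8 is forced; the remaining 5 nutrients need at least 2 more dishes (each remaining dish adds at most 3) — so at least 3 dishes are needed, and 3 is optimal.

3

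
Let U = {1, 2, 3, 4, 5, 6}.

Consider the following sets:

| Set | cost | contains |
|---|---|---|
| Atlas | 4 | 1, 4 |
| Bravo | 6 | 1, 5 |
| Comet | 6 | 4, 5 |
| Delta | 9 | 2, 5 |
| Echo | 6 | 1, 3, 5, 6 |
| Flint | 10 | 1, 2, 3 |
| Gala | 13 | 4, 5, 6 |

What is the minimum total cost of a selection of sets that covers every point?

19

Atlas, Delta, Echo together cover every point (Atlas ∪ Delta ∪ Echo = {1, 2, 3, 4, 5, 6}); total cost 4 + 9 + 6 = 19.
No covering selection has total cost below 19.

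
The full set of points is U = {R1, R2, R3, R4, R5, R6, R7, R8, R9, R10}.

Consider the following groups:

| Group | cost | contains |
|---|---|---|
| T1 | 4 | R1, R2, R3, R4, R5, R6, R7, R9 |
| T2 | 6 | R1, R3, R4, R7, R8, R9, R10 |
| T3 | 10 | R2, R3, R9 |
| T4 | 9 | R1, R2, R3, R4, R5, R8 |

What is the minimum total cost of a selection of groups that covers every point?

10

T1, T2 together cover every point (T1 ∪ T2 = {R1, R2, R3, R4, R5, R6, R7, R8, R9, R10}); total cost 4 + 6 = 10.
No covering selection has total cost below 10.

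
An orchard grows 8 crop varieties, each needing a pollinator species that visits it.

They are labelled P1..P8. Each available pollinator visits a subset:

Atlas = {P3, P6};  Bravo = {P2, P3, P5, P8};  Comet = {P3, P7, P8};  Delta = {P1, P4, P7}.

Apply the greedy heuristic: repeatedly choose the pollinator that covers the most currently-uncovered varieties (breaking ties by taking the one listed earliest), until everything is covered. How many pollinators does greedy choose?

3

Greedy: pick Bravo (covers 4 new) → pick Delta (covers 3 new) → pick Atlas (covers 1 new). Total picks: 3.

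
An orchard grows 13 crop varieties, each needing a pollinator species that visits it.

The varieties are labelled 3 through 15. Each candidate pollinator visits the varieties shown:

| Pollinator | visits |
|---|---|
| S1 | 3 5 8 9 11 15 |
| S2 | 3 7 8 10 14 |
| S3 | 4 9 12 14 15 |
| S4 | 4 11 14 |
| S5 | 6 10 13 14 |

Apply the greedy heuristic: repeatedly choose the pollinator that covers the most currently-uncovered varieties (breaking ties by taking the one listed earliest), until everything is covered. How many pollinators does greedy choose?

4

Greedy: pick S1 (covers 6 new) → pick S5 (covers 4 new) → pick S3 (covers 2 new) → pick S2 (covers 1 new). Total picks: 4.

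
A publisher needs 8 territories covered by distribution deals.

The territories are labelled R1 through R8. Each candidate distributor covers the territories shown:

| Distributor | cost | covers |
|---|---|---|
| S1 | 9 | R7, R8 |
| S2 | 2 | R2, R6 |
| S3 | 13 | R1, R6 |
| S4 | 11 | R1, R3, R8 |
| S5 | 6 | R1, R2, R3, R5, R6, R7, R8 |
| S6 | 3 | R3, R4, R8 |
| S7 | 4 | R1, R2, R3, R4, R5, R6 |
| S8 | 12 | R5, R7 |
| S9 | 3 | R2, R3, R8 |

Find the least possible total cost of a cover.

S5, S6 together cover every territory (S5 ∪ S6 = {R1, R2, R3, R4, R5, R6, R7, R8}); total cost 6 + 3 = 9.
The greedy pick S7, S5 costs 10; no covering selection beats 9.

9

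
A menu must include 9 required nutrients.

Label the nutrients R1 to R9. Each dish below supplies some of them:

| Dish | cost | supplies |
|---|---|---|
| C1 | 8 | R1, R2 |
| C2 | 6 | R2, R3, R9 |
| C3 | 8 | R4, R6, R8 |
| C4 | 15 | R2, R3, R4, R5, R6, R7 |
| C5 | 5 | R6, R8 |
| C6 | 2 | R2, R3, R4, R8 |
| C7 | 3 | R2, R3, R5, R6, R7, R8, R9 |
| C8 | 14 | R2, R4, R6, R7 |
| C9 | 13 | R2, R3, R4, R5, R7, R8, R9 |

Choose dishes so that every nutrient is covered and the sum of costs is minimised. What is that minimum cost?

C1, C6, C7 together cover every nutrient (C1 ∪ C6 ∪ C7 = {R1, R2, R3, R4, R5, R6, R7, R8, R9}); total cost 8 + 2 + 3 = 13.
No covering selection has total cost below 13.

13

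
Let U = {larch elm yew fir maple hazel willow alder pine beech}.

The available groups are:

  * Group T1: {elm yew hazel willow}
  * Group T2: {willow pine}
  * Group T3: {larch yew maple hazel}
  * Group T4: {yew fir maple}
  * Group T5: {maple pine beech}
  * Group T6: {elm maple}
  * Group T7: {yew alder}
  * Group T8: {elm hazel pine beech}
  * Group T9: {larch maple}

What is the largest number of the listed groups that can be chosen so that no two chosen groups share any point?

T7, T8, T9 are pairwise disjoint (T7={yew,alder}; T8={elm,hazel,pine,beech}; T9={larch,maple}).
Every remaining group overlaps one of these, and no 4 of the listed groups are pairwise disjoint, so 3 is the maximum.

3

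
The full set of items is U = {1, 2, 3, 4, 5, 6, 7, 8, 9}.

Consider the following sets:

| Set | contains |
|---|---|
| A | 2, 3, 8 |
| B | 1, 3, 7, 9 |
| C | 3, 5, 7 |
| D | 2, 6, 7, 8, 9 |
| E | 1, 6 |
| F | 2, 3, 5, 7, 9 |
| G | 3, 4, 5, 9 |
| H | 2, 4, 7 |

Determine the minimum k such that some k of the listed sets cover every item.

3

Take {D, E, G}. Their union is {1, 2, 3, 4, 5, 6, 7, 8, 9}, which is all 9 items.
No 2 of the 8 sets cover everything (all 28 combinations miss at least one item), so 3 is optimal.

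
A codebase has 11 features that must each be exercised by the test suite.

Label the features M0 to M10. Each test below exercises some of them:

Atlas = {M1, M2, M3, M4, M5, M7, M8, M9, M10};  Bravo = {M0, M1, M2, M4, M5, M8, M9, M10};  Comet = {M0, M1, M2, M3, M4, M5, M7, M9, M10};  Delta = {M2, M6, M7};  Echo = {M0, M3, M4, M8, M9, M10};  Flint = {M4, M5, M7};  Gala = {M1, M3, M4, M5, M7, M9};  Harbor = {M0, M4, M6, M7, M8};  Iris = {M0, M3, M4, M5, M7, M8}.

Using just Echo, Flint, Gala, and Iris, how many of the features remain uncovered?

Union of Echo, Flint, Gala, Iris = {M0, M1, M3, M4, M5, M7, M8, M9, M10}.
Not covered: M2, M6 — 2 features.

2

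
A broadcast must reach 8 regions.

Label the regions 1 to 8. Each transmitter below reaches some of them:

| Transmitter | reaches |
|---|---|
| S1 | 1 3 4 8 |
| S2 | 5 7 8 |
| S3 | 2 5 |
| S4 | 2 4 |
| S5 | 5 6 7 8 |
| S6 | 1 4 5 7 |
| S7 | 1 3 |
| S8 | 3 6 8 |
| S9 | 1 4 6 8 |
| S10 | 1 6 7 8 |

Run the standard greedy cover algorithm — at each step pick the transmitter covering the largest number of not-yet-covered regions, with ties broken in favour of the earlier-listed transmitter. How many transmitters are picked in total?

3

Greedy: pick S1 (covers 4 new) → pick S5 (covers 3 new) → pick S3 (covers 1 new). Total picks: 3.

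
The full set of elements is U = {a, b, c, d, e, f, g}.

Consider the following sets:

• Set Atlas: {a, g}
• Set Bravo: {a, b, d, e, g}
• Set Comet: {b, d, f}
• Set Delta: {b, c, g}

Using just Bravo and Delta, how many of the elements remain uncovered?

Union of Bravo, Delta = {a, b, c, d, e, g}.
Not covered: f — 1 element.

1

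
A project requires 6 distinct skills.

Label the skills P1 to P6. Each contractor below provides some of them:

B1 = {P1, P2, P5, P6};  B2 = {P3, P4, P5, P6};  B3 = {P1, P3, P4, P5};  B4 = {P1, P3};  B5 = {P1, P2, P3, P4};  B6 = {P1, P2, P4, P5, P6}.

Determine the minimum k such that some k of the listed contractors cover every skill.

2

Take {B2, B6}. Their union is {P1, P2, P3, P4, P5, P6}, which is all 6 skills.
No single contractor has all 6 skills (the largest, B6, has 5), so 2 is optimal.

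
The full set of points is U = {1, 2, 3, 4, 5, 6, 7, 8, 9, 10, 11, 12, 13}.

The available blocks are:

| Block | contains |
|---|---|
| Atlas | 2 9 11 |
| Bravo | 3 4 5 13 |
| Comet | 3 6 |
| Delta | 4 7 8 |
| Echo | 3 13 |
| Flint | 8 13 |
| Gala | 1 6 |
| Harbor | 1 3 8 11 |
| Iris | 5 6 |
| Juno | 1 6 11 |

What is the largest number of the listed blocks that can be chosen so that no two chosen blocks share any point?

Atlas, Delta, Echo, Gala are pairwise disjoint (Atlas={2,9,11}; Delta={4,7,8}; Echo={3,13}; Gala={1,6}).
Every remaining block overlaps one of these, and no 5 of the listed blocks are pairwise disjoint, so 4 is the maximum.

4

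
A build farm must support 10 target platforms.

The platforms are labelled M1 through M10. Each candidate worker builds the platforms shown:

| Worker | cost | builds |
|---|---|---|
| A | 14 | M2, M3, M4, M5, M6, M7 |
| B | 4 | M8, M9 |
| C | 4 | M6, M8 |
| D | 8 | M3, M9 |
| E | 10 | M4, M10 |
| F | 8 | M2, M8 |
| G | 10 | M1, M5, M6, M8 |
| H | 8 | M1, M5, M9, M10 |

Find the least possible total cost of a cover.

26

A, C, H together cover every platform (A ∪ C ∪ H = {M1, M2, M3, M4, M5, M6, M7, M8, M9, M10}); total cost 14 + 4 + 8 = 26.
No covering selection has total cost below 26.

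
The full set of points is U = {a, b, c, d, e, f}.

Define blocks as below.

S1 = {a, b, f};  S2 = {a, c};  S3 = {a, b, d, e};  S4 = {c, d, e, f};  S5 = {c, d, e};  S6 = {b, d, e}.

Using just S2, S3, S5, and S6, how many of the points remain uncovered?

1

Union of S2, S3, S5, S6 = {a, b, c, d, e}.
Not covered: f — 1 point.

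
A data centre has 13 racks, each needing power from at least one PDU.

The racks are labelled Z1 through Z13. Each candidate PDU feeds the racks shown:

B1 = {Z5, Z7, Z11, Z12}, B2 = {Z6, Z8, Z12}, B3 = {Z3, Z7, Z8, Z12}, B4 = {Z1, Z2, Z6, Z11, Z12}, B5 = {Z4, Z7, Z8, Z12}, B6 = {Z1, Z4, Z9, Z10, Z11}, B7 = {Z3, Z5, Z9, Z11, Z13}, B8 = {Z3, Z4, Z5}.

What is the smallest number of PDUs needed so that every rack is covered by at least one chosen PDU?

4

B4 and B5 and B6 and B7 together: B4 ∪ B5 ∪ B6 ∪ B7 = {Z1, Z2, Z3, Z4, Z5, Z6, Z7, Z8, Z9, Z10, Z11, Z12, Z13} — every rack is covered.
No 3 of the 8 PDUs cover everything (all 56 combinations miss at least one rack), so 4 is optimal.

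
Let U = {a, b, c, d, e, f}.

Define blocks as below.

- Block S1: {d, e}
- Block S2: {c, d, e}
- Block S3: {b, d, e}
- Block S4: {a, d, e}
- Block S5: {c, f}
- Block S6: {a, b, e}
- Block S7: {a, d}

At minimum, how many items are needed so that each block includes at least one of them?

3

The 3 items {c, d, e} hit every block.
No choice of 2 items meets every block, so 3 is the minimum.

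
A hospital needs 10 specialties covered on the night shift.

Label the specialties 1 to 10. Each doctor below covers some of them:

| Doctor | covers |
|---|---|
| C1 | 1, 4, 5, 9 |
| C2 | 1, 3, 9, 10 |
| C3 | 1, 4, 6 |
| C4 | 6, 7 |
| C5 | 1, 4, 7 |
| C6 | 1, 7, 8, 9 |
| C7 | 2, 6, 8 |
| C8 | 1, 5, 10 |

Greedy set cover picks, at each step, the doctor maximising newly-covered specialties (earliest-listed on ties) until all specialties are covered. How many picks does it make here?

4

Greedy: pick C1 (covers 4 new) → pick C7 (covers 3 new) → pick C2 (covers 2 new) → pick C4 (covers 1 new). Total picks: 4.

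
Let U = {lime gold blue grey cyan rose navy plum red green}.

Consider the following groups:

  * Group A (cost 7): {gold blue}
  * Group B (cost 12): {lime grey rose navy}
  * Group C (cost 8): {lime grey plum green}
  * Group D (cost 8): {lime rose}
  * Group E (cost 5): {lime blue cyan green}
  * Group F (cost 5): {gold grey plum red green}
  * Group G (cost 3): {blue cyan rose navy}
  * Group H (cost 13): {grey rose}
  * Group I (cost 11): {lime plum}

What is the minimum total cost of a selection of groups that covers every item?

E, F, G together cover every item (E ∪ F ∪ G = {lime, gold, blue, grey, cyan, rose, navy, plum, red, green}); total cost 5 + 5 + 3 = 13.
No covering selection has total cost below 13.

13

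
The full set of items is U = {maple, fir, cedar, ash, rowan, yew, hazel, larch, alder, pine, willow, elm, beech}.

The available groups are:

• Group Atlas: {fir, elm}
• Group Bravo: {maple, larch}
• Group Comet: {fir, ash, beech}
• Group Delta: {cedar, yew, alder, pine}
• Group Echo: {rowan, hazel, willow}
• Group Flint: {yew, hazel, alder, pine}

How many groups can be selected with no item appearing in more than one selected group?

Atlas, Bravo, Delta, Echo are pairwise disjoint (Atlas={fir,elm}; Bravo={maple,larch}; Delta={cedar,yew,alder,pine}; Echo={rowan,hazel,willow}).
Every remaining group overlaps one of these, and no 5 of the listed groups are pairwise disjoint, so 4 is the maximum.

4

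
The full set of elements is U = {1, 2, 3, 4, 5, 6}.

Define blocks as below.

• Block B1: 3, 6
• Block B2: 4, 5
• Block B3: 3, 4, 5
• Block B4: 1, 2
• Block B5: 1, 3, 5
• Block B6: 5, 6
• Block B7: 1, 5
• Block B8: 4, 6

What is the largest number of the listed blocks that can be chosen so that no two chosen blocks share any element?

3

B1, B2, B4 are pairwise disjoint (B1={3,6}; B2={4,5}; B4={1,2}).
Every remaining block overlaps one of these, and no 4 of the listed blocks are pairwise disjoint, so 3 is the maximum.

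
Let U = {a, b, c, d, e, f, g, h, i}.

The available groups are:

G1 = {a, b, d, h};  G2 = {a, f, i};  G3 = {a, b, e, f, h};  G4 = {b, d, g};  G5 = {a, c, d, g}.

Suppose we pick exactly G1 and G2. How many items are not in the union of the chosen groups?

Union of G1, G2 = {a, b, d, f, h, i}.
Not covered: c, e, g — 3 items.

3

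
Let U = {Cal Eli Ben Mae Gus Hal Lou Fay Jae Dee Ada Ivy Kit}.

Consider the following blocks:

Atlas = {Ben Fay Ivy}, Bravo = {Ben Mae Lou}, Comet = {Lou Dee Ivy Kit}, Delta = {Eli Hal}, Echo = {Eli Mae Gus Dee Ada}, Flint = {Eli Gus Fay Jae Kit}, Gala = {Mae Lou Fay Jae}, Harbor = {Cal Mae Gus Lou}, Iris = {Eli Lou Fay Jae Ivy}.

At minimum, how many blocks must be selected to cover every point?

Atlas, Delta, Echo, Flint, and Harbor cover everything between them: the union {Cal, Eli, Ben, Mae, Gus, Hal, Lou, Fay, Jae, Dee, Ada, Ivy, Kit} is all of U.
No 4 of the 9 blocks cover everything (all 126 combinations miss at least one point), so 5 is optimal.

5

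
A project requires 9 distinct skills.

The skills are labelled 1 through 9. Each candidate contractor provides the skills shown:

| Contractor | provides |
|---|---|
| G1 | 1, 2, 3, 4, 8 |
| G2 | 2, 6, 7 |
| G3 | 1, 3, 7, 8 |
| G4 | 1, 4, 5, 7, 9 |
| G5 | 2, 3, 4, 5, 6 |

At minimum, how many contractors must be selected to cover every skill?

Take {G1, G4, G5}. Their union is {1, 2, 3, 4, 5, 6, 7, 8, 9}, which is all 9 skills.
Only G4 contains 9, so G4 is forced; the remaining 4 skills need at least 2 more contractors (each remaining contractor adds at most 3) — so at least 3 contractors are needed, and 3 is optimal.

3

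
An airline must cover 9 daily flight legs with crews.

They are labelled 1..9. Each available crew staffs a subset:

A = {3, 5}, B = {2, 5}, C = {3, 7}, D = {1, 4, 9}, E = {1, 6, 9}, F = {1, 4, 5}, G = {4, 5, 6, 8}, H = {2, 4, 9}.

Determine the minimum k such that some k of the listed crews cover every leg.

Take {B, C, E, G}. Their union is {1, 2, 3, 4, 5, 6, 7, 8, 9}, which is all 9 legs.
Only G contains 8, so G is forced; the remaining 5 legs need at least 3 more crews (each remaining crew adds at most 2) — so at least 4 crews are needed, and 4 is optimal.

4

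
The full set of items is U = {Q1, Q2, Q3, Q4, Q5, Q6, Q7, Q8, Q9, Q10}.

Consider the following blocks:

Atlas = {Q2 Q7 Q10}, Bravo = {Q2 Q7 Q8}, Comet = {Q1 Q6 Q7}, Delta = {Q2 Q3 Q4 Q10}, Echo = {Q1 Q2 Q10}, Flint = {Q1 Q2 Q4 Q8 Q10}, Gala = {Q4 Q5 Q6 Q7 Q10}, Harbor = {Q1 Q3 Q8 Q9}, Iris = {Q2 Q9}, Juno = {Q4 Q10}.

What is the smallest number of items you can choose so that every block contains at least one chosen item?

H = {Q1, Q2, Q10} meets every block (each contains at least one member of H), and |H| = 3.
The blocks Comet, Iris, Juno are pairwise disjoint, so any hitting set needs a separate item for each — at least 3. Hence 3 is optimal.

3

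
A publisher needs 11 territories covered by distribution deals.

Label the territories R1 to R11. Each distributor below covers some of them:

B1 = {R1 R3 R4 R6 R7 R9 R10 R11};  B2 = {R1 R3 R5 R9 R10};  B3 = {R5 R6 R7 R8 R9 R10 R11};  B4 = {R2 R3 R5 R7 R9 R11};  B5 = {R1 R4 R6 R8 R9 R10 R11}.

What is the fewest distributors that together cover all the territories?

2

B4 and B5 together: B4 ∪ B5 = {R1, R2, R3, R4, R5, R6, R7, R8, R9, R10, R11} — every territory is covered.
No single distributor has all 11 territories (the largest, B1, has 8), so 2 is optimal.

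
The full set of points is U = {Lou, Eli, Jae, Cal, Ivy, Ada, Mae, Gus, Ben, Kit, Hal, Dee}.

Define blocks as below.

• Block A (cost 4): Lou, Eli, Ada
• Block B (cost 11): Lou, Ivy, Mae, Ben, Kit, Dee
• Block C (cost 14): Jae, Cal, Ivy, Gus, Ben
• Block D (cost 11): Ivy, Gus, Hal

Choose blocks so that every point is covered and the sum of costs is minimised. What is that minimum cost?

40

A, B, C, D together cover every point (A ∪ B ∪ C ∪ D = {Lou, Eli, Jae, Cal, Ivy, Ada, Mae, Gus, Ben, Kit, Hal, Dee}); total cost 4 + 11 + 14 + 11 = 40.
No covering selection has total cost below 40.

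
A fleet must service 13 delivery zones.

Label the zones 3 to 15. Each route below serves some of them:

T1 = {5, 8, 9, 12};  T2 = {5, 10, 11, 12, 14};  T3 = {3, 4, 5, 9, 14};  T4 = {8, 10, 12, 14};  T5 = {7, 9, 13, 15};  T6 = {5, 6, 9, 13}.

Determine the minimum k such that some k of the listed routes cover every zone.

Take {T2, T3, T4, T5, T6}. Their union is {3, 4, 5, 6, 7, 8, 9, 10, 11, 12, 13, 14, 15}, which is all 13 zones.
No 4 of the 6 routes cover everything (all 15 combinations miss at least one zone), so 5 is optimal.

5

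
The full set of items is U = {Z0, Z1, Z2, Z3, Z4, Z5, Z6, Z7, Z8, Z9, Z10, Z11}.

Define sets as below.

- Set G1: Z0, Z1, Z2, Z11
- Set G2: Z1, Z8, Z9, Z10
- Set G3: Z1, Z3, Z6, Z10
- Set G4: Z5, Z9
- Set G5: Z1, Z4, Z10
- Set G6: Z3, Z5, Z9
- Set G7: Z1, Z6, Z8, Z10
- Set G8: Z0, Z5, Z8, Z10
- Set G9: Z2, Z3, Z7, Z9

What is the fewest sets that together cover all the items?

5

G1 and G3 and G5 and G8 and G9 together: G1 ∪ G3 ∪ G5 ∪ G8 ∪ G9 = {Z0, Z1, Z2, Z3, Z4, Z5, Z6, Z7, Z8, Z9, Z10, Z11} — every item is covered.
No 4 of the 9 sets cover everything (all 126 combinations miss at least one item), so 5 is optimal.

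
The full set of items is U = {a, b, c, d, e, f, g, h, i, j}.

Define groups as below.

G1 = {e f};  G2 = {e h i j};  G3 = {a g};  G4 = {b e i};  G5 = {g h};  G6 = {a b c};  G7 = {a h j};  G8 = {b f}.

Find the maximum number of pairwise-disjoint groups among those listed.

G1, G5, G6 are pairwise disjoint (G1={e,f}; G5={g,h}; G6={a,b,c}).
Every remaining group overlaps one of these, and no 4 of the listed groups are pairwise disjoint, so 3 is the maximum.

3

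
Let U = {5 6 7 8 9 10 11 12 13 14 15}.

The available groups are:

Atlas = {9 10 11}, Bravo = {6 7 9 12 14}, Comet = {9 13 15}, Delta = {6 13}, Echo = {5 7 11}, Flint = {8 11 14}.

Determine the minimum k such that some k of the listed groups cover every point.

5

Take {Atlas, Bravo, Comet, Echo, Flint}. Their union is {5, 6, 7, 8, 9, 10, 11, 12, 13, 14, 15}, which is all 11 points.
No 4 of the 6 groups cover everything (all 15 combinations miss at least one point), so 5 is optimal.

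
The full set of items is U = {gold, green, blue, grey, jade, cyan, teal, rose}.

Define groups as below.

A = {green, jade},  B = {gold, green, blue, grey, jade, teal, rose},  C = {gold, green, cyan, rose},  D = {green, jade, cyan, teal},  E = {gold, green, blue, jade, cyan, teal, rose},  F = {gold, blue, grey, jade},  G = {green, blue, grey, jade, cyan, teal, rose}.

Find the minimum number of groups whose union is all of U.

F and G cover everything between them: the union {gold, green, blue, grey, jade, cyan, teal, rose} is all of U.
No single group has all 8 items (the largest, B, has 7), so 2 is optimal.

2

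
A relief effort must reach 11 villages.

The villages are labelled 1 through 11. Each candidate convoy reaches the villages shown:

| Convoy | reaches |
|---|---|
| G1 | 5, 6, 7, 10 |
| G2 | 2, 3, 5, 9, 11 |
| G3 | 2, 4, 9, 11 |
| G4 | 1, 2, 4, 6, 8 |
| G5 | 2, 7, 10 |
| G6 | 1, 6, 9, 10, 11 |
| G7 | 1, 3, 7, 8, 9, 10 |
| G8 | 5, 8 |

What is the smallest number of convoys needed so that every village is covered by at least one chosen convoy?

3

Take {G2, G4, G7}. Their union is {1, 2, 3, 4, 5, 6, 7, 8, 9, 10, 11}, which is all 11 villages.
No 2 of the 8 convoys cover everything (all 28 combinations miss at least one village), so 3 is optimal.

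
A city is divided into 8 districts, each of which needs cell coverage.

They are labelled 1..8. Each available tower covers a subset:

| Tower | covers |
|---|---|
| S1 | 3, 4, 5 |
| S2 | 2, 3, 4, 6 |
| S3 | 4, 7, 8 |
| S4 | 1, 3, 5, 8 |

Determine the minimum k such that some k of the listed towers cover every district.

S2 and S3 and S4 together: S2 ∪ S3 ∪ S4 = {1, 2, 3, 4, 5, 6, 7, 8} — every district is covered.
Only S4 contains 1, so S4 is forced; the remaining 4 districts need at least 2 more towers (each remaining tower adds at most 3) — so at least 3 towers are needed, and 3 is optimal.

3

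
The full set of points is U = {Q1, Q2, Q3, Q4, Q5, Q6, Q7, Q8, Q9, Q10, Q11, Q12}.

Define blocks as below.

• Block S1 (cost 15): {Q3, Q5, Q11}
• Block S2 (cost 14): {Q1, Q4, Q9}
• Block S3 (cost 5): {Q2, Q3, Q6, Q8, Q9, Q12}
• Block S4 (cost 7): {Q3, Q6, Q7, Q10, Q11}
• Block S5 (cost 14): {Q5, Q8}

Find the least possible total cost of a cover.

S2, S3, S4, S5 together cover every point (S2 ∪ S3 ∪ S4 ∪ S5 = {Q1, Q2, Q3, Q4, Q5, Q6, Q7, Q8, Q9, Q10, Q11, Q12}); total cost 14 + 5 + 7 + 14 = 40.
No covering selection has total cost below 40.

40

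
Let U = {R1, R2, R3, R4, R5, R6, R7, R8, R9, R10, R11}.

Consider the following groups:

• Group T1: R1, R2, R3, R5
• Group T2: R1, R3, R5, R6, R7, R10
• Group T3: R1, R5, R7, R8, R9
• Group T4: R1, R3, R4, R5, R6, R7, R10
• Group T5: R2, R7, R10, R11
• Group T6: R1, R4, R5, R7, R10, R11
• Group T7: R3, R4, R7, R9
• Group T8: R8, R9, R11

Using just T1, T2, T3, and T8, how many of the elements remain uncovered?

Union of T1, T2, T3, T8 = {R1, R2, R3, R5, R6, R7, R8, R9, R10, R11}.
Not covered: R4 — 1 element.

1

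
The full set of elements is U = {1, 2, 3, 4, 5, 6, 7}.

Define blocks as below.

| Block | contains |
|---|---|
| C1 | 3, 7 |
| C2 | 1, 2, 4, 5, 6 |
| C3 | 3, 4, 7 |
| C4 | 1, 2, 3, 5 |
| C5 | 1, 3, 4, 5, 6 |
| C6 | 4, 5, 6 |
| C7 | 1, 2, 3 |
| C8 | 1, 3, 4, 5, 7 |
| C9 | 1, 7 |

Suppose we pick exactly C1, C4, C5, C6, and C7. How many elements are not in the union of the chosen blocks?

Union of C1, C4, C5, C6, C7 = {1, 2, 3, 4, 5, 6, 7} — that's every element, so 0 are uncovered.

0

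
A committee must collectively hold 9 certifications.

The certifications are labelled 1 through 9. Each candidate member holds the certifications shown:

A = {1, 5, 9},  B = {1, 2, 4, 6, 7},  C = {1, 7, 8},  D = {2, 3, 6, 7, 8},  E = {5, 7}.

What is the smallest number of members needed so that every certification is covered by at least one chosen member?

3

A and B and D together: A ∪ B ∪ D = {1, 2, 3, 4, 5, 6, 7, 8, 9} — every certification is covered.
Only D contains 3, so D is forced; the remaining 4 certifications need at least 2 more members (each remaining member adds at most 3) — so at least 3 members are needed, and 3 is optimal.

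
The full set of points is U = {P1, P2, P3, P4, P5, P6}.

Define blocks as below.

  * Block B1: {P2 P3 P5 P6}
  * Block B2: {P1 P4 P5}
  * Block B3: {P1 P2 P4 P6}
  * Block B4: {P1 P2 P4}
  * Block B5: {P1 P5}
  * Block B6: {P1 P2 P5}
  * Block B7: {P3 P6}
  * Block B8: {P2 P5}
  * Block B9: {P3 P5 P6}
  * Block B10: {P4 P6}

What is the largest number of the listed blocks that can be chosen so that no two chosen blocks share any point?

2

B2, B7 are pairwise disjoint (B2={P1,P4,P5}; B7={P3,P6}).
Every remaining block overlaps one of these, and no 3 of the listed blocks are pairwise disjoint, so 2 is the maximum.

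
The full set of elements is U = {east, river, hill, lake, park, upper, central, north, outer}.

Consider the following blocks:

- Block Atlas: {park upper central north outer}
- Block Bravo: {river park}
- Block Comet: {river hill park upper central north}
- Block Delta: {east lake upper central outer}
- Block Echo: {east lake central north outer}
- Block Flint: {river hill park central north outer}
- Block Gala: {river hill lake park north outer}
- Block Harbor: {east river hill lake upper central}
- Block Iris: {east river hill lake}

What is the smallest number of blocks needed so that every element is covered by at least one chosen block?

Atlas and Iris together: Atlas ∪ Iris = {east, river, hill, lake, park, upper, central, north, outer} — every element is covered.
No single block has all 9 elements (the largest, Comet, has 6), so 2 is optimal.

2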